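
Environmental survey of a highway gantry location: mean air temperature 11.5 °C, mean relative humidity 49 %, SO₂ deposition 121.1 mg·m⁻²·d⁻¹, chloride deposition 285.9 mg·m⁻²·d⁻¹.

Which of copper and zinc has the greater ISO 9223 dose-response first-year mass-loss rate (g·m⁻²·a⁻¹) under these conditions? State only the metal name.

copper: T>10 °C ⇒ hinge -0.080·(11.5−10) = -0.1200
  SO₂ term: 0.0053·121.1^0.26·exp(0.059·49-0.1200) = 0.2947
  Sd branch = 0.01025·Sd^0.27·e^(0.036·RH+0.049·T) = 0.4839 μm/a
  r_corr = 0.2947 + 0.4839 = 0.7785 μm/a
  mass loss = 0.7785 μm/a × 8.96 g/cm³ = 6.976 g·m⁻²·a⁻¹
zinc: temperature factor f = -0.071·(1.5) = -0.1065
  Pd branch = 0.0129·Pd^0.44·e^(0.046·RH+f) = 0.9116 μm/a
  Cl⁻ term: 0.0175·285.9^0.57·exp(0.008·49+0.085·11.5) = 1.729
  r_corr = 0.9116 + 1.729 = 2.641 μm/a
  mass loss = 2.641 μm/a × 7.14 g/cm³ = 18.86 g·m⁻²·a⁻¹
Ordering by g·m⁻²·a⁻¹: zinc (18.9) > copper (6.98)

zinc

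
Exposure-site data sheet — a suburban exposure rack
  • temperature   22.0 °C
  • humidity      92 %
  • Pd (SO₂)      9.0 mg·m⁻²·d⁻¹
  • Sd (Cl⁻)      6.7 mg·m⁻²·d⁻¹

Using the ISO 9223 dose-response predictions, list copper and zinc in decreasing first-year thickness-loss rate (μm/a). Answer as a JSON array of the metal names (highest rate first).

copper: f(T) = -0.080·(T−10) [T>10 °C] = -0.9600
  SO₂ term: 0.0053·9.0^0.26·exp(0.059·92-0.9600) = 0.8181
  Cl⁻ term: 0.01025·6.7^0.27·exp(0.036·92+0.049·22.0) = 1.381
  r_corr = 0.8181 + 1.381 = 2.199 μm/a
zinc: temperature factor f = -0.071·(12.0) = -0.8520
  SO₂ term: 0.0129·9.0^0.44·exp(0.046·92-0.8520) = 0.9963
  Cl⁻ term: 0.0175·6.7^0.57·exp(0.008·92+0.085·22.0) = 0.7009
  r_corr = 0.9963 + 0.7009 = 1.697 μm/a
Ordering by μm/a: copper (2.2) > zinc (1.7)

["copper", "zinc"]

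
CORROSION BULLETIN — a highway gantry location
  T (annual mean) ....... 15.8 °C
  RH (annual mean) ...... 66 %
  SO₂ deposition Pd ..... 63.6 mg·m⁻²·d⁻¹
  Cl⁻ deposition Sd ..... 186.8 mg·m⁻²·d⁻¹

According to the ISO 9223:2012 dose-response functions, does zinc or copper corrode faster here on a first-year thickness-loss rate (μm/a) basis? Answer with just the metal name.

zinc: f(T) = -0.071·(T−10) [T>10 °C] = -0.4118
  SO₂ term: 0.0129·63.6^0.44·exp(0.046·66-0.4118) = 1.106
  Cl⁻ term: 0.0175·186.8^0.57·exp(0.008·66+0.085·15.8) = 2.24
  sum: 1.106 + 2.24 → r_corr = 3.346 μm/a
copper: temperature factor f = -0.080·(5.8) = -0.4640
  Pd branch = 0.0053·Pd^0.26·e^(0.059·RH+f) = 0.4817 μm/a
  Cl⁻ term: 0.01025·186.8^0.27·exp(0.036·66+0.049·15.8) = 0.982
  sum: 0.4817 + 0.982 → r_corr = 1.464 μm/a
Ordering by μm/a: zinc (3.35) > copper (1.46)

zinc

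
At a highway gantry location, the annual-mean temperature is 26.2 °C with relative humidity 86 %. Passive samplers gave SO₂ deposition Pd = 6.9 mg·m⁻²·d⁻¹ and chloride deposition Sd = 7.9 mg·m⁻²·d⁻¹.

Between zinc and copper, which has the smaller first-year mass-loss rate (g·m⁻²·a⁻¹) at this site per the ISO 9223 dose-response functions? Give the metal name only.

zinc

zinc: f(T) = -0.071·(T−10) [T>10 °C] = -1.1502
  sulphur-dioxide contribution → 0.4991 μm/a
  chloride contribution → 1.049 μm/a
  total first-year rate 1.548 μm/a
  mass loss = 1.548 μm/a × 7.14 g/cm³ = 11.05 g·m⁻²·a⁻¹
copper: T>10 °C ⇒ hinge -0.080·(26.2−10) = -1.2960
  sulphur-dioxide contribution → 0.3829 μm/a
  chloride contribution → 1.43 μm/a
  ⇒ r_corr(copper) = 1.813 μm/a
  mass loss = 1.813 μm/a × 8.96 g/cm³ = 16.24 g·m⁻²·a⁻¹
Ordering by g·m⁻²·a⁻¹: copper (16.2) > zinc (11.1)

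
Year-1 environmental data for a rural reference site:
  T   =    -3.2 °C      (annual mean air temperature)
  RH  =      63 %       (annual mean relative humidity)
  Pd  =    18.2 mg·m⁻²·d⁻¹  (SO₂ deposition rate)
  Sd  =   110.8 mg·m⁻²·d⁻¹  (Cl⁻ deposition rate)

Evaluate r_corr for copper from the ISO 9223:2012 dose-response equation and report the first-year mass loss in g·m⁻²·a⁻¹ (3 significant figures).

copper: temperature factor f = +0.126·(-13.2) = -1.6632
  Pd branch = 0.0053·Pd^0.26·e^(0.059·RH+f) = 0.08787 μm/a
  Sd branch = 0.01025·Sd^0.27·e^(0.036·RH+0.049·T) = 0.3017 μm/a
  r_corr = 0.08787 + 0.3017 = 0.3896 μm/a
Convert to mass loss: 0.3896 μm/a × 8.96 g/cm³ = 3.491 g·m⁻²·a⁻¹

r_corr = 3.49 g·m⁻²·a⁻¹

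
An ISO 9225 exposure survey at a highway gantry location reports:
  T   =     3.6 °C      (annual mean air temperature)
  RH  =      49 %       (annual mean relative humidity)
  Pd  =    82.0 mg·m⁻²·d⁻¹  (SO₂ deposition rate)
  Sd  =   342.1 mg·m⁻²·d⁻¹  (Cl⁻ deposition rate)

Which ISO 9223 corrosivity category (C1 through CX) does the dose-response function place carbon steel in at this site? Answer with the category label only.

C3

carbon steel: T≤10 °C ⇒ hinge +0.150·(3.6−10) = -0.9600
  sulphur-dioxide contribution → 17.86 μm/a
  chloride contribution → 22.11 μm/a
  ⇒ r_corr(carbon steel) = 39.97 μm/a
40 μm/a falls in (25, 50] for carbon steel → category C3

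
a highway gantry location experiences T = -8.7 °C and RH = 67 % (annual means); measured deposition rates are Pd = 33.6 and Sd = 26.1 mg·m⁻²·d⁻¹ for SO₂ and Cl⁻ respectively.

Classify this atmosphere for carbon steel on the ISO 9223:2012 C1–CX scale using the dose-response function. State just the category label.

carbon steel: temperature factor f = +0.150·(-18.7) = -2.8050
  sulphur-dioxide contribution → 2.543 μm/a
  chloride contribution → 4.966 μm/a
  total first-year rate 7.509 μm/a
Category bounds: 1.3…25 μm/a bracket r_corr ⇒ C2

C2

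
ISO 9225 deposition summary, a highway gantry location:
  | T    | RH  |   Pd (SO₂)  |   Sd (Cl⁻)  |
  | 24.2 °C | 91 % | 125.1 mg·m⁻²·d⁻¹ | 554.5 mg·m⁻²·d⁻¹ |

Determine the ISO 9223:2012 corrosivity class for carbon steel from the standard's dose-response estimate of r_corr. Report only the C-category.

carbon steel: T>10 °C ⇒ hinge -0.054·(24.2−10) = -0.7668
  sulphur-dioxide contribution → 62.51 μm/a
  chloride contribution → 271.9 μm/a
  ⇒ r_corr(carbon steel) = 334.4 μm/a
ISO 9223 Table 2 (carbon steel): 200 < 334 ≤ 700 μm/a ⇒ CX

CX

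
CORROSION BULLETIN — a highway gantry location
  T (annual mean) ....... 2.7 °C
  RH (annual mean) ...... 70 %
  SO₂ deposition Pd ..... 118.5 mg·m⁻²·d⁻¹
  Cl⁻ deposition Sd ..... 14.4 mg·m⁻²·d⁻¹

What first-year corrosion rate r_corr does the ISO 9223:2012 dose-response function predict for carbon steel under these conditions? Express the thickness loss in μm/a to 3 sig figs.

r_corr = 34.7 μm/a

carbon steel: temperature factor f = +0.150·(-7.3) = -1.0950
  Pd branch = 1.77·Pd^0.52·e^(0.02·RH+f) = 28.76 μm/a
  Cl⁻ term: 0.102·14.4^0.62·exp(0.033·70+0.04·2.7) = 5.983
  sum: 28.76 + 5.983 → r_corr = 34.74 μm/a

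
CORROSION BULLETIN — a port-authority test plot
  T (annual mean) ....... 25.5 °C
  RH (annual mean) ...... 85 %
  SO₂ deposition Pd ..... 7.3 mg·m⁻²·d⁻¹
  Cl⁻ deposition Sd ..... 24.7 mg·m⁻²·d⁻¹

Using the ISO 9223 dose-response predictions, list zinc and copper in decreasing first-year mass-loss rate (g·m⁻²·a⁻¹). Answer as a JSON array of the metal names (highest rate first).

["copper", "zinc"]

zinc: T>10 °C ⇒ hinge -0.071·(25.5−10) = -1.1005
  Pd branch = 0.0129·Pd^0.44·e^(0.046·RH+f) = 0.5136 μm/a
  Sd branch = 0.0175·Sd^0.57·e^(0.008·RH+0.085·T) = 1.877 μm/a
  r_corr = 0.5136 + 1.877 = 2.391 μm/a
  mass loss = 2.391 μm/a × 7.14 g/cm³ = 17.07 g·m⁻²·a⁻¹
copper: f(T) = -0.080·(T−10) [T>10 °C] = -1.2400
  SO₂ term: 0.0053·7.3^0.26·exp(0.059·85-1.2400) = 0.3874
  Sd branch = 0.01025·Sd^0.27·e^(0.036·RH+0.049·T) = 1.813 μm/a
  r_corr = 0.3874 + 1.813 = 2.2 μm/a
  mass loss = 2.2 μm/a × 8.96 g/cm³ = 19.71 g·m⁻²·a⁻¹
Ordering by g·m⁻²·a⁻¹: copper (19.7) > zinc (17.1)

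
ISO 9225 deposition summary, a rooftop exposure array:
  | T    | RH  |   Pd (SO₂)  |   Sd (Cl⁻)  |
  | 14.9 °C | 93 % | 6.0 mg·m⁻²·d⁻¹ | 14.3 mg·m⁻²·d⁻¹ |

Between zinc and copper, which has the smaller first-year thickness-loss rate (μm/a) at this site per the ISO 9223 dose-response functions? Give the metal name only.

zinc

zinc: T>10 °C ⇒ hinge -0.071·(14.9−10) = -0.3479
  sulphur-dioxide contribution → 1.445 μm/a
  chloride contribution → 0.5953 μm/a
  total first-year rate 2.04 μm/a
copper: temperature factor f = -0.080·(4.9) = -0.3920
  sulphur-dioxide contribution → 1.378 μm/a
  chloride contribution → 1.241 μm/a
  total first-year rate 2.619 μm/a
Ordering by μm/a: copper (2.62) > zinc (2.04)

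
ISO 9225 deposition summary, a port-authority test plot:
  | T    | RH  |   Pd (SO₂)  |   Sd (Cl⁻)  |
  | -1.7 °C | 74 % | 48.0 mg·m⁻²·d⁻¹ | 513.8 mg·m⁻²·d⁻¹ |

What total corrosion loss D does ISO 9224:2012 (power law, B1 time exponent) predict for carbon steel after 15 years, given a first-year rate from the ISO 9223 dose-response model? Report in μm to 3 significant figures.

carbon steel: T≤10 °C ⇒ hinge +0.150·(-1.7−10) = -1.7550
  sulphur-dioxide contribution → 10.06 μm/a
  chloride contribution → 52.52 μm/a
  total first-year rate 62.58 μm/a
Power-law: D(15) = r_corr · 15^0.523
  D(15) = 62.58 × 15^0.523 = 62.58 × 4.122 = 258 μm

D(15) = 258 μm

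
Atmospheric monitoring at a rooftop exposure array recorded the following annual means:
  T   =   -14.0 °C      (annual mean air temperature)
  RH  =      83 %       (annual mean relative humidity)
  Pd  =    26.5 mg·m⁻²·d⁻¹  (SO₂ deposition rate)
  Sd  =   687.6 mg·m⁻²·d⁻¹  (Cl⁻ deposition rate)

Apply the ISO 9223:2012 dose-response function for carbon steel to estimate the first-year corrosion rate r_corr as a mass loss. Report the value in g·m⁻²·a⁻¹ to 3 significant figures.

r_corr = 417 g·m⁻²·a⁻¹

carbon steel: T≤10 °C ⇒ hinge +0.150·(-14.0−10) = -3.6000
  SO₂ term: 1.77·26.5^0.52·exp(0.02·83-3.6000) = 1.398
  Sd branch = 0.102·Sd^0.62·e^(0.033·RH+0.04·T) = 51.77 μm/a
  r_corr = 1.398 + 51.77 = 53.17 μm/a
Convert to mass loss: 53.17 μm/a × 7.85 g/cm³ = 417.4 g·m⁻²·a⁻¹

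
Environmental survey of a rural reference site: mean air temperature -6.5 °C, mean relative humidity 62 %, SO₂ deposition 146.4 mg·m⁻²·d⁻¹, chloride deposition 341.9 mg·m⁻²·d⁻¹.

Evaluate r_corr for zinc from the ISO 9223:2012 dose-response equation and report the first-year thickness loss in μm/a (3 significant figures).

zinc: temperature factor f = +0.038·(-16.5) = -0.6270
  sulphur-dioxide contribution → 1.071 μm/a
  chloride contribution → 0.4601 μm/a
  ⇒ r_corr(zinc) = 1.531 μm/a

r_corr = 1.53 μm/a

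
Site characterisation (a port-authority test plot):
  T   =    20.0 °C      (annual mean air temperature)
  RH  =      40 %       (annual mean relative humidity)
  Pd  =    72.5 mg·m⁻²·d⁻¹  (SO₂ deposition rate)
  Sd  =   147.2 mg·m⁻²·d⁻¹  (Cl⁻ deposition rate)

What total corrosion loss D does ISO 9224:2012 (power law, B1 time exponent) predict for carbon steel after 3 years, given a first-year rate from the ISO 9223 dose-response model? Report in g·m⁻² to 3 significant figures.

carbon steel: f(T) = -0.054·(T−10) [T>10 °C] = -0.5400
  Pd branch = 1.77·Pd^0.52·e^(0.02·RH+f) = 21.29 μm/a
  Sd branch = 0.102·Sd^0.62·e^(0.033·RH+0.04·T) = 18.77 μm/a
  sum: 21.29 + 18.77 → r_corr = 40.06 μm/a
ISO 9224: D(t) = r_corr · t^b with b = 0.523 (carbon steel, B1)
  D(3) = 40.06 × 3^0.523 = 40.06 × 1.776 = 71.17 μm
  Mass loss = 71.17 μm × 7.85 g/cm³ = 558.6 g·m⁻²

D(3) = 559 g·m⁻²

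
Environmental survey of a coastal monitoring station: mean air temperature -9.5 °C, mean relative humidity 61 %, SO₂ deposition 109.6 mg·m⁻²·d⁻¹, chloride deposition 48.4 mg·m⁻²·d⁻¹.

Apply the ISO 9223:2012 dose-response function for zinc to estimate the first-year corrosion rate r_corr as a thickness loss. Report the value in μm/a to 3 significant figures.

zinc: T≤10 °C ⇒ hinge +0.038·(-9.5−10) = -0.7410
  Pd branch = 0.0129·Pd^0.44·e^(0.046·RH+f) = 0.8034 μm/a
  Sd branch = 0.0175·Sd^0.57·e^(0.008·RH+0.085·T) = 0.116 μm/a
  sum: 0.8034 + 0.116 → r_corr = 0.9194 μm/a

r_corr = 0.919 μm/a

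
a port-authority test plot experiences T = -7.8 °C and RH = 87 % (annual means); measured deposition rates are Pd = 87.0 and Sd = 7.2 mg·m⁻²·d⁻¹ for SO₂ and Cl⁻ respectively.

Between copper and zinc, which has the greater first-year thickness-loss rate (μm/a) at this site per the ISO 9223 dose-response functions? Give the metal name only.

copper: f(T) = +0.126·(T−10) [T≤10 °C] = -2.2428
  sulphur-dioxide contribution → 0.3046 μm/a
  chloride contribution → 0.2732 μm/a
  total first-year rate 0.5778 μm/a
zinc: f(T) = +0.038·(T−10) [T≤10 °C] = -0.6764
  sulphur-dioxide contribution → 2.56 μm/a
  chloride contribution → 0.05572 μm/a
  total first-year rate 2.616 μm/a
Ordering by μm/a: zinc (2.62) > copper (0.578)

zinc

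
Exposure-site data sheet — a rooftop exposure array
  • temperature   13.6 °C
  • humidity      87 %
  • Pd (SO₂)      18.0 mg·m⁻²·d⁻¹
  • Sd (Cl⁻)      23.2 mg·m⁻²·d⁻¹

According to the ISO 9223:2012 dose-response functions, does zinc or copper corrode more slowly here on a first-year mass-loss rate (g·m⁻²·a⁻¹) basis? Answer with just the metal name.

zinc

zinc: f(T) = -0.071·(T−10) [T>10 °C] = -0.2556
  sulphur-dioxide contribution → 1.95 μm/a
  chloride contribution → 0.6694 μm/a
  total first-year rate 2.619 μm/a
  mass loss = 2.619 μm/a × 7.14 g/cm³ = 18.7 g·m⁻²·a⁻¹
copper: f(T) = -0.080·(T−10) [T>10 °C] = -0.2880
  sulphur-dioxide contribution → 1.428 μm/a
  chloride contribution → 1.069 μm/a
  ⇒ r_corr(copper) = 2.497 μm/a
  mass loss = 2.497 μm/a × 8.96 g/cm³ = 22.38 g·m⁻²·a⁻¹
Ordering by g·m⁻²·a⁻¹: copper (22.4) > zinc (18.7)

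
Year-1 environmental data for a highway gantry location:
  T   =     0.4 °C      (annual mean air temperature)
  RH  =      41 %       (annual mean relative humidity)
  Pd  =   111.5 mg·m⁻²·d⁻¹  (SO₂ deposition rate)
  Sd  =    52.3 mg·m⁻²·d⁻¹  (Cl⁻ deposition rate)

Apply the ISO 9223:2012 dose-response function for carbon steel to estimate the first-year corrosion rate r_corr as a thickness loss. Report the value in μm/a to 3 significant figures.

carbon steel: temperature factor f = +0.150·(-9.6) = -1.4400
  sulphur-dioxide contribution → 11.05 μm/a
  chloride contribution → 4.663 μm/a
  ⇒ r_corr(carbon steel) = 15.71 μm/a

r_corr = 15.7 μm/a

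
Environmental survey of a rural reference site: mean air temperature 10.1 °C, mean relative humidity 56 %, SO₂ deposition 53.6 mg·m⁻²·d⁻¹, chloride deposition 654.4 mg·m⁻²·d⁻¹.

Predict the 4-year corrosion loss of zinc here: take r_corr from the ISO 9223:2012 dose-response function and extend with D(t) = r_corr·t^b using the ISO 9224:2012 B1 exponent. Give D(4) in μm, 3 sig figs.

D(4) = 11.0 μm

zinc: temperature factor f = -0.071·(0.1) = -0.0071
  SO₂ term: 0.0129·53.6^0.44·exp(0.046·56-0.0071) = 0.9707
  Sd branch = 0.0175·Sd^0.57·e^(0.008·RH+0.085·T) = 2.603 μm/a
  sum: 0.9707 + 2.603 → r_corr = 3.574 μm/a
ISO 9224: D(t) = r_corr · t^b with b = 0.813 (zinc, B1)
  D(4) = 3.574 × 4^0.813 = 3.574 × 3.087 = 11.03 μm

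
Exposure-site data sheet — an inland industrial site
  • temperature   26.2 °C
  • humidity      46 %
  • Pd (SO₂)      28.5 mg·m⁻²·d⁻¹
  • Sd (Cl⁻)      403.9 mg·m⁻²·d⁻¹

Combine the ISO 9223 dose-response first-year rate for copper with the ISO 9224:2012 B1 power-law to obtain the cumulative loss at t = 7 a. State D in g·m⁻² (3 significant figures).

copper: T>10 °C ⇒ hinge -0.080·(26.2−10) = -1.2960
  SO₂ term: 0.0053·28.5^0.26·exp(0.059·46-1.2960) = 0.05228
  Sd branch = 0.01025·Sd^0.27·e^(0.036·RH+0.049·T) = 0.9798 μm/a
  r_corr = 0.05228 + 0.9798 = 1.032 μm/a
Power-law: D(7) = r_corr · 7^0.667
  D(7) = 1.032 × 7^0.667 = 1.032 × 3.662 = 3.779 μm
  Mass loss = 3.779 μm × 8.96 g/cm³ = 33.86 g·m⁻²

D(7) = 33.9 g·m⁻²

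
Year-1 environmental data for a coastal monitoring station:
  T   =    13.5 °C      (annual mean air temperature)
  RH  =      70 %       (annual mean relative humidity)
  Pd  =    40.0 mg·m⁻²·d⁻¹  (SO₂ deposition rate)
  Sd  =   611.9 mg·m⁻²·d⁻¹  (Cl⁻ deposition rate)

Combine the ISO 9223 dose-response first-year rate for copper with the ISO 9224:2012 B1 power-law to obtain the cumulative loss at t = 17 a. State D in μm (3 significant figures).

copper: temperature factor f = -0.080·(3.5) = -0.2800
  Pd branch = 0.0053·Pd^0.26·e^(0.059·RH+f) = 0.6499 μm/a
  Cl⁻ term: 0.01025·611.9^0.27·exp(0.036·70+0.049·13.5) = 1.396
  r_corr = 0.6499 + 1.396 = 2.046 μm/a
Long-term exponent b (ISO 9224 Table 2, B1) = 0.667
  D(17) = 2.046 × 17^0.667 = 2.046 × 6.618 = 13.54 μm

D(17) = 13.5 μm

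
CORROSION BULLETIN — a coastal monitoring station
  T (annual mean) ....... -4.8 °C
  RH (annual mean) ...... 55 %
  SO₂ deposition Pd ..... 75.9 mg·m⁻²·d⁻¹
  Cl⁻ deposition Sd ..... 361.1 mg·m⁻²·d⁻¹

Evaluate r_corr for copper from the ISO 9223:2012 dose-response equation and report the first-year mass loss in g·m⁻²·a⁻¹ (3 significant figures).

copper: temperature factor f = +0.126·(-14.8) = -1.8648
  sulphur-dioxide contribution → 0.06495 μm/a
  chloride contribution → 0.2878 μm/a
  total first-year rate 0.3527 μm/a
Convert to mass loss: 0.3527 μm/a × 8.96 g/cm³ = 3.16 g·m⁻²·a⁻¹

r_corr = 3.16 g·m⁻²·a⁻¹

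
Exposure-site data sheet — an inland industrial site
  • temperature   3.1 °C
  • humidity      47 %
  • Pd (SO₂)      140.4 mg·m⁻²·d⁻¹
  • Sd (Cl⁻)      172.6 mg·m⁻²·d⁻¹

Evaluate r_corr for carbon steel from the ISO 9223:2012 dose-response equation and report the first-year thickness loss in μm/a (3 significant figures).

carbon steel: T≤10 °C ⇒ hinge +0.150·(3.1−10) = -1.0350
  Pd branch = 1.77·Pd^0.52·e^(0.02·RH+f) = 21.05 μm/a
  Cl⁻ term: 0.102·172.6^0.62·exp(0.033·47+0.04·3.1) = 13.27
  sum: 21.05 + 13.27 → r_corr = 34.33 μm/a

r_corr = 34.3 μm/a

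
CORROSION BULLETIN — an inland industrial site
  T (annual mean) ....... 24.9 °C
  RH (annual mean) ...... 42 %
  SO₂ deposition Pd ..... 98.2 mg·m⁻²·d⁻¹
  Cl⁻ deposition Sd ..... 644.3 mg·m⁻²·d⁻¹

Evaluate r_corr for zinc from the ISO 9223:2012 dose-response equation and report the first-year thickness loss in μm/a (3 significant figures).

r_corr = 8.35 μm/a

zinc: f(T) = -0.071·(T−10) [T>10 °C] = -1.0579
  SO₂ term: 0.0129·98.2^0.44·exp(0.046·42-1.0579) = 0.2327
  Sd branch = 0.0175·Sd^0.57·e^(0.008·RH+0.085·T) = 8.116 μm/a
  sum: 0.2327 + 8.116 → r_corr = 8.348 μm/a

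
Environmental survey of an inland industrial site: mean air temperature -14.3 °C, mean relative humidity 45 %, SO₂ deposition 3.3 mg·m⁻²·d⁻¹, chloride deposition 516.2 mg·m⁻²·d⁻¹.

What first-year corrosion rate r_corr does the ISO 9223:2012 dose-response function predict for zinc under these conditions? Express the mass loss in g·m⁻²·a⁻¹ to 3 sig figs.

zinc: T≤10 °C ⇒ hinge +0.038·(-14.3−10) = -0.9234
  SO₂ term: 0.0129·3.3^0.44·exp(0.046·45-0.9234) = 0.06866
  Sd branch = 0.0175·Sd^0.57·e^(0.008·RH+0.085·T) = 0.2617 μm/a
  r_corr = 0.06866 + 0.2617 = 0.3304 μm/a
Convert to mass loss: 0.3304 μm/a × 7.14 g/cm³ = 2.359 g·m⁻²·a⁻¹

r_corr = 2.36 g·m⁻²·a⁻¹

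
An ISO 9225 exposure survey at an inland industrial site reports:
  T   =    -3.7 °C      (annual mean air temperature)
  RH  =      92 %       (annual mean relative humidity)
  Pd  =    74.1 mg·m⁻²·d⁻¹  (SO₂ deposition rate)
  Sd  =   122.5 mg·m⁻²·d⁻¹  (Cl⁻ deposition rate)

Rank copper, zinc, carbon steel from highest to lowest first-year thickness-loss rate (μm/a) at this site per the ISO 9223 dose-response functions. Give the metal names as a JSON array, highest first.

copper: T≤10 °C ⇒ hinge +0.126·(-3.7−10) = -1.7262
  sulphur-dioxide contribution → 0.6578 μm/a
  chloride contribution → 0.8593 μm/a
  total first-year rate 1.517 μm/a
zinc: T≤10 °C ⇒ hinge +0.038·(-3.7−10) = -0.5206
  sulphur-dioxide contribution → 3.509 μm/a
  chloride contribution → 0.4134 μm/a
  total first-year rate 3.922 μm/a
carbon steel: f(T) = +0.150·(T−10) [T≤10 °C] = -2.0550
  sulphur-dioxide contribution → 13.39 μm/a
  chloride contribution → 36.1 μm/a
  total first-year rate 49.49 μm/a
Ordering by μm/a: carbon steel (49.5) > zinc (3.92) > copper (1.52)

["carbon steel", "zinc", "copper"]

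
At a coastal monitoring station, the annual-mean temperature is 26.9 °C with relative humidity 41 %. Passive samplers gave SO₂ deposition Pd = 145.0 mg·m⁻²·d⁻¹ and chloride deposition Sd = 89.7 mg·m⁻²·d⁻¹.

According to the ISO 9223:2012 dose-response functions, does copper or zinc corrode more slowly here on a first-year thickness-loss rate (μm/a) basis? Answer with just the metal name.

copper

copper: f(T) = -0.080·(T−10) [T>10 °C] = -1.3520
  SO₂ term: 0.0053·145.0^0.26·exp(0.059·41-1.3520) = 0.05619
  Cl⁻ term: 0.01025·89.7^0.27·exp(0.036·41+0.049·26.9) = 0.5642
  sum: 0.05619 + 0.5642 → r_corr = 0.6204 μm/a
zinc: f(T) = -0.071·(T−10) [T>10 °C] = -1.1999
  SO₂ term: 0.0129·145.0^0.44·exp(0.046·41-1.1999) = 0.2289
  Cl⁻ term: 0.0175·89.7^0.57·exp(0.008·41+0.085·26.9) = 3.102
  sum: 0.2289 + 3.102 → r_corr = 3.331 μm/a
Ordering by μm/a: zinc (3.33) > copper (0.62)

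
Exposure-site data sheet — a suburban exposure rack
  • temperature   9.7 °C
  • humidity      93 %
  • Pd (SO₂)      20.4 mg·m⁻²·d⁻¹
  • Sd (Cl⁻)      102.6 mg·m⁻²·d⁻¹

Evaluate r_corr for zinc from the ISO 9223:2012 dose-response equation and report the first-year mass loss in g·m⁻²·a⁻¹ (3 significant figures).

zinc: temperature factor f = +0.038·(-0.3) = -0.0114
  SO₂ term: 0.0129·20.4^0.44·exp(0.046·93-0.0114) = 3.466
  Sd branch = 0.0175·Sd^0.57·e^(0.008·RH+0.085·T) = 1.176 μm/a
  r_corr = 3.466 + 1.176 = 4.642 μm/a
Convert to mass loss: 4.642 μm/a × 7.14 g/cm³ = 33.14 g·m⁻²·a⁻¹

r_corr = 33.1 g·m⁻²·a⁻¹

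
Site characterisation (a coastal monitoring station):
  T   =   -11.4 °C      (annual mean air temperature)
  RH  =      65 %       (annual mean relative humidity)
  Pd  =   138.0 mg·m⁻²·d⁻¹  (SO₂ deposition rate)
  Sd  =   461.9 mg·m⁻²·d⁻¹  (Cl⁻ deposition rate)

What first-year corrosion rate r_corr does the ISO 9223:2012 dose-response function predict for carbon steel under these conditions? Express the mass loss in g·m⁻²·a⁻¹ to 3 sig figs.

carbon steel: temperature factor f = +0.150·(-21.4) = -3.2100
  sulphur-dioxide contribution → 3.398 μm/a
  chloride contribution → 24.78 μm/a
  total first-year rate 28.18 μm/a
Convert to mass loss: 28.18 μm/a × 7.85 g/cm³ = 221.2 g·m⁻²·a⁻¹

r_corr = 221 g·m⁻²·a⁻¹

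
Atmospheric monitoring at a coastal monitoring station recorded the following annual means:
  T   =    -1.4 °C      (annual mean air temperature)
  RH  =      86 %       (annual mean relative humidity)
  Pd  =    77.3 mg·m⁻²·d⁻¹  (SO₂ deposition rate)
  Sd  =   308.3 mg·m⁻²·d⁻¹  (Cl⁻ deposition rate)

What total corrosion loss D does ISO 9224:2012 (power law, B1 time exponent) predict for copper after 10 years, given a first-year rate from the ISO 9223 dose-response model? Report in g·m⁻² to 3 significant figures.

copper: temperature factor f = +0.126·(-11.4) = -1.4364
  SO₂ term: 0.0053·77.3^0.26·exp(0.059·86-1.4364) = 0.6237
  Cl⁻ term: 0.01025·308.3^0.27·exp(0.036·86+0.049·-1.4) = 0.9943
  sum: 0.6237 + 0.9943 → r_corr = 1.618 μm/a
Long-term exponent b (ISO 9224 Table 2, B1) = 0.667
  D(10) = 1.618 × 10^0.667 = 1.618 × 4.645 = 7.516 μm
  Mass loss = 7.516 μm × 8.96 g/cm³ = 67.34 g·m⁻²

D(10) = 67.3 g·m⁻²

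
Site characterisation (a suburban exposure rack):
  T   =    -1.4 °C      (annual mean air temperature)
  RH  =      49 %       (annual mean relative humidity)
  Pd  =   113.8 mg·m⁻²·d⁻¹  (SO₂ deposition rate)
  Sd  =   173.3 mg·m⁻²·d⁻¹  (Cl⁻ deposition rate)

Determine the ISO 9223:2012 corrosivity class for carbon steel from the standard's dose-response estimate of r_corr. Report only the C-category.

carbon steel: temperature factor f = +0.150·(-11.4) = -1.7100
  Pd branch = 1.77·Pd^0.52·e^(0.02·RH+f) = 10 μm/a
  Sd branch = 0.102·Sd^0.62·e^(0.033·RH+0.04·T) = 11.87 μm/a
  r_corr = 10 + 11.87 = 21.88 μm/a
Category bounds: 1.3…25 μm/a bracket r_corr ⇒ C2

C2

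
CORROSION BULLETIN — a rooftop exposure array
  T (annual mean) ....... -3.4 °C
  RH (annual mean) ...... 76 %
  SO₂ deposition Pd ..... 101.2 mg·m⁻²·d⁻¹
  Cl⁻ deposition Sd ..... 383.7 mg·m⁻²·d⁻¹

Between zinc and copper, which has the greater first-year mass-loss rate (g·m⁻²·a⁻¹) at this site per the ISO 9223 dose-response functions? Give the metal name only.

zinc

zinc: temperature factor f = +0.038·(-13.4) = -0.5092
  sulphur-dioxide contribution → 1.95 μm/a
  chloride contribution → 0.7152 μm/a
  ⇒ r_corr(zinc) = 2.665 μm/a
  mass loss = 2.665 μm/a × 7.14 g/cm³ = 19.03 g·m⁻²·a⁻¹
copper: T≤10 °C ⇒ hinge +0.126·(-3.4−10) = -1.6884
  sulphur-dioxide contribution → 0.2882 μm/a
  chloride contribution → 0.6672 μm/a
  total first-year rate 0.9555 μm/a
  mass loss = 0.9555 μm/a × 8.96 g/cm³ = 8.561 g·m⁻²·a⁻¹
Ordering by g·m⁻²·a⁻¹: zinc (19) > copper (8.56)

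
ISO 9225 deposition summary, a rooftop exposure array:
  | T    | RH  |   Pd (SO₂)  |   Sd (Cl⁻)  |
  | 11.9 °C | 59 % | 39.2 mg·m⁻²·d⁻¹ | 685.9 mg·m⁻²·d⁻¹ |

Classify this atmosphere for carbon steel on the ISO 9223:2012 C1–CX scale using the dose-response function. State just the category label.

C5

carbon steel: temperature factor f = -0.054·(1.9) = -0.1026
  Pd branch = 1.77·Pd^0.52·e^(0.02·RH+f) = 35.03 μm/a
  Cl⁻ term: 0.102·685.9^0.62·exp(0.033·59+0.04·11.9) = 65.97
  sum: 35.03 + 65.97 → r_corr = 101 μm/a
Category bounds: 80…200 μm/a bracket r_corr ⇒ C5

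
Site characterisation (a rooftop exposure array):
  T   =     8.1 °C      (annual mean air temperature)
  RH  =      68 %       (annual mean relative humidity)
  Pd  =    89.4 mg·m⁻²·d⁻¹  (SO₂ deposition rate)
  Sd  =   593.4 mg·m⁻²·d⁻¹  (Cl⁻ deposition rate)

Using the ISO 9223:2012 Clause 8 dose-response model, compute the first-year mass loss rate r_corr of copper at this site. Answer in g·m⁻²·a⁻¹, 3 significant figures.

r_corr = 15.5 g·m⁻²·a⁻¹

copper: T≤10 °C ⇒ hinge +0.126·(8.1−10) = -0.2394
  SO₂ term: 0.0053·89.4^0.26·exp(0.059·68-0.2394) = 0.7414
  Sd branch = 0.01025·Sd^0.27·e^(0.036·RH+0.049·T) = 0.9887 μm/a
  r_corr = 0.7414 + 0.9887 = 1.73 μm/a
Convert to mass loss: 1.73 μm/a × 8.96 g/cm³ = 15.5 g·m⁻²·a⁻¹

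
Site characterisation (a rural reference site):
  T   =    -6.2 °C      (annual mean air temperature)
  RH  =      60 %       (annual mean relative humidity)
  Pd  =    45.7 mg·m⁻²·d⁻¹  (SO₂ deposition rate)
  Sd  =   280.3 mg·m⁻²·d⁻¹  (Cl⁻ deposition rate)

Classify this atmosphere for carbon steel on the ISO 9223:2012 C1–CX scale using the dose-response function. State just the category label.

carbon steel: temperature factor f = +0.150·(-16.2) = -2.4300
  Pd branch = 1.77·Pd^0.52·e^(0.02·RH+f) = 3.775 μm/a
  Sd branch = 0.102·Sd^0.62·e^(0.033·RH+0.04·T) = 18.98 μm/a
  r_corr = 3.775 + 18.98 = 22.76 μm/a
22.8 μm/a falls in (1.3, 25] for carbon steel → category C2

C2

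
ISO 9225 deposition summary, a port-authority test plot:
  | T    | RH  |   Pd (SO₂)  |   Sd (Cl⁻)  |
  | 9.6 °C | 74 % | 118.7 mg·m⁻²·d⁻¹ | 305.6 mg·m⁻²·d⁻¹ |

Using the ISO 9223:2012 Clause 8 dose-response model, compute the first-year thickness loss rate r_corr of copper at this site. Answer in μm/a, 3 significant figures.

r_corr = 2.48 μm/a

copper: temperature factor f = +0.126·(-0.4) = -0.0504
  Pd branch = 0.0053·Pd^0.26·e^(0.059·RH+f) = 1.374 μm/a
  Sd branch = 0.01025·Sd^0.27·e^(0.036·RH+0.049·T) = 1.104 μm/a
  r_corr = 1.374 + 1.104 = 2.478 μm/a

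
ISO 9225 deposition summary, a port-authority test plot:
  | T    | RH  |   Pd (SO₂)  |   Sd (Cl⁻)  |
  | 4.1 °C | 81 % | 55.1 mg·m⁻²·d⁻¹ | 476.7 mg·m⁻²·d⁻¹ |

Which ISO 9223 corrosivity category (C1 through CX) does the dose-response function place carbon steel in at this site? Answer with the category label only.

C5

carbon steel: f(T) = +0.150·(T−10) [T≤10 °C] = -0.8850
  sulphur-dioxide contribution → 29.69 μm/a
  chloride contribution → 79.65 μm/a
  total first-year rate 109.3 μm/a
109 μm/a falls in (80, 200] for carbon steel → category C5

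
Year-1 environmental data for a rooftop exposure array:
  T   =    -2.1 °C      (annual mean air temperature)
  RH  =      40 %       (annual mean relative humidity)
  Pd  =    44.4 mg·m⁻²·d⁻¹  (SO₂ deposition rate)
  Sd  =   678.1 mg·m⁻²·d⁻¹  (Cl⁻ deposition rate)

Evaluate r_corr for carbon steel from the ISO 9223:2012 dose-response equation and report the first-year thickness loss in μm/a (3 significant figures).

r_corr = 24.6 μm/a

carbon steel: temperature factor f = +0.150·(-12.1) = -1.8150
  SO₂ term: 1.77·44.4^0.52·exp(0.02·40-1.8150) = 4.611
  Cl⁻ term: 0.102·678.1^0.62·exp(0.033·40+0.04·-2.1) = 19.99
  sum: 4.611 + 19.99 → r_corr = 24.6 μm/a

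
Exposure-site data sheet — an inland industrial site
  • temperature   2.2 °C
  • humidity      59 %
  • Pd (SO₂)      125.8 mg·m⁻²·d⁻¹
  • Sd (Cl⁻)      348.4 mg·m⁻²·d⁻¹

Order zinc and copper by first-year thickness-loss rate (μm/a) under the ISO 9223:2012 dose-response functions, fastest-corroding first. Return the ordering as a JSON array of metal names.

zinc: T≤10 °C ⇒ hinge +0.038·(2.2−10) = -0.2964
  sulphur-dioxide contribution → 1.215 μm/a
  chloride contribution → 0.9511 μm/a
  ⇒ r_corr(zinc) = 2.166 μm/a
copper: temperature factor f = +0.126·(-7.8) = -0.9828
  sulphur-dioxide contribution → 0.2265 μm/a
  chloride contribution → 0.4638 μm/a
  ⇒ r_corr(copper) = 0.6904 μm/a
Ordering by μm/a: zinc (2.17) > copper (0.69)

["zinc", "copper"]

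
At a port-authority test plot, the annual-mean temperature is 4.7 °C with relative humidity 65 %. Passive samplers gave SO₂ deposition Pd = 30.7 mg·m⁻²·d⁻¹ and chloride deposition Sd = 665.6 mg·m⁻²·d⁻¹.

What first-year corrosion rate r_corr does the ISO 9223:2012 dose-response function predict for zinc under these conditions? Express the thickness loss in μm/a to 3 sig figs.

r_corr = 2.73 μm/a

zinc: T≤10 °C ⇒ hinge +0.038·(4.7−10) = -0.2014
  sulphur-dioxide contribution → 0.9462 μm/a
  chloride contribution → 1.785 μm/a
  ⇒ r_corr(zinc) = 2.731 μm/a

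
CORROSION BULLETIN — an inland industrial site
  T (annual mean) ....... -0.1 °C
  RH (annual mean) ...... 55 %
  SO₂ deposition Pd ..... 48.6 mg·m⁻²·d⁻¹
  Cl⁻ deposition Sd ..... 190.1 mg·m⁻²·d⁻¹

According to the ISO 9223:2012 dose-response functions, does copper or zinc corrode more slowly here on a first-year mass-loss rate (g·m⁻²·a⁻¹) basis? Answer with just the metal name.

copper

copper: temperature factor f = +0.126·(-10.1) = -1.2726
  Pd branch = 0.0053·Pd^0.26·e^(0.059·RH+f) = 0.1046 μm/a
  Cl⁻ term: 0.01025·190.1^0.27·exp(0.036·55+0.049·-0.1) = 0.3047
  r_corr = 0.1046 + 0.3047 = 0.4092 μm/a
  mass loss = 0.4092 μm/a × 8.96 g/cm³ = 3.667 g·m⁻²·a⁻¹
zinc: f(T) = +0.038·(T−10) [T≤10 °C] = -0.3838
  Pd branch = 0.0129·Pd^0.44·e^(0.046·RH+f) = 0.6092 μm/a
  Cl⁻ term: 0.0175·190.1^0.57·exp(0.008·55+0.085·-0.1) = 0.5364
  r_corr = 0.6092 + 0.5364 = 1.146 μm/a
  mass loss = 1.146 μm/a × 7.14 g/cm³ = 8.18 g·m⁻²·a⁻¹
Ordering by g·m⁻²·a⁻¹: zinc (8.18) > copper (3.67)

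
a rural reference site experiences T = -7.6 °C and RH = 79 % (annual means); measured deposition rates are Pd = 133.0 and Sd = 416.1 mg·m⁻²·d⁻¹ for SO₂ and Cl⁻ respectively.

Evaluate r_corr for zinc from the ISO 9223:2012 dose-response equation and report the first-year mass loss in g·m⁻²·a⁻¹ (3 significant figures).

r_corr = 19.2 g·m⁻²·a⁻¹

zinc: f(T) = +0.038·(T−10) [T≤10 °C] = -0.6688
  SO₂ term: 0.0129·133.0^0.44·exp(0.046·79-0.6688) = 2.152
  Cl⁻ term: 0.0175·416.1^0.57·exp(0.008·79+0.085·-7.6) = 0.5369
  sum: 2.152 + 0.5369 → r_corr = 2.689 μm/a
Convert to mass loss: 2.689 μm/a × 7.14 g/cm³ = 19.2 g·m⁻²·a⁻¹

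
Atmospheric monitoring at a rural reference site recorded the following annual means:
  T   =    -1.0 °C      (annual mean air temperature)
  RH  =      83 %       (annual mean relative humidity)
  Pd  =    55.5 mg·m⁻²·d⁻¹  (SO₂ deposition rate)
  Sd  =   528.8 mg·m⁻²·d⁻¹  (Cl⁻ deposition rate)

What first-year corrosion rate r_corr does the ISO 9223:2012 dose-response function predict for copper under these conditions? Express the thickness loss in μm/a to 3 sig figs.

r_corr = 1.56 μm/a

copper: T≤10 °C ⇒ hinge +0.126·(-1.0−10) = -1.3860
  Pd branch = 0.0053·Pd^0.26·e^(0.059·RH+f) = 0.5042 μm/a
  Sd branch = 0.01025·Sd^0.27·e^(0.036·RH+0.049·T) = 1.053 μm/a
  r_corr = 0.5042 + 1.053 = 1.557 μm/a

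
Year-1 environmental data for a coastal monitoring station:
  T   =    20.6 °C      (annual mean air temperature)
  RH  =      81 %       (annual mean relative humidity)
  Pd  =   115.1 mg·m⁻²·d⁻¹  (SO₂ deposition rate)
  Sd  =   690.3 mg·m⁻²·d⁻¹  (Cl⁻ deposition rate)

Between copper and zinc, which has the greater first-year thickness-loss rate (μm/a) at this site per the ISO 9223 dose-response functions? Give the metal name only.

copper: f(T) = -0.080·(T−10) [T>10 °C] = -0.8480
  SO₂ term: 0.0053·115.1^0.26·exp(0.059·81-0.8480) = 0.9276
  Sd branch = 0.01025·Sd^0.27·e^(0.036·RH+0.049·T) = 3.034 μm/a
  sum: 0.9276 + 3.034 → r_corr = 3.962 μm/a
zinc: f(T) = -0.071·(T−10) [T>10 °C] = -0.7526
  Pd branch = 0.0129·Pd^0.44·e^(0.046·RH+f) = 2.036 μm/a
  Sd branch = 0.0175·Sd^0.57·e^(0.008·RH+0.085·T) = 8.001 μm/a
  sum: 2.036 + 8.001 → r_corr = 10.04 μm/a
Ordering by μm/a: zinc (10) > copper (3.96)

zinc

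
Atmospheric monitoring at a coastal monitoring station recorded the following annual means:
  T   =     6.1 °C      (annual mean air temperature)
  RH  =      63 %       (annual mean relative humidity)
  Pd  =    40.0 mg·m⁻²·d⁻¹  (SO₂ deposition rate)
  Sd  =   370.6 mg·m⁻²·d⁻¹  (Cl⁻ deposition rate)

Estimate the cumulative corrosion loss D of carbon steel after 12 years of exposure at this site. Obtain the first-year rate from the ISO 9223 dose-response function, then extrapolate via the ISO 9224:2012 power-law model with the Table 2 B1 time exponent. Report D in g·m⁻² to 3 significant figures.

carbon steel: f(T) = +0.150·(T−10) [T≤10 °C] = -0.5850
  sulphur-dioxide contribution → 23.67 μm/a
  chloride contribution → 40.76 μm/a
  total first-year rate 64.43 μm/a
Power-law: D(12) = r_corr · 12^0.523
  D(12) = 64.43 × 12^0.523 = 64.43 × 3.668 = 236.3 μm
  Mass loss = 236.3 μm × 7.85 g/cm³ = 1855 g·m⁻²

D(12) = 1.85e+03 g·m⁻²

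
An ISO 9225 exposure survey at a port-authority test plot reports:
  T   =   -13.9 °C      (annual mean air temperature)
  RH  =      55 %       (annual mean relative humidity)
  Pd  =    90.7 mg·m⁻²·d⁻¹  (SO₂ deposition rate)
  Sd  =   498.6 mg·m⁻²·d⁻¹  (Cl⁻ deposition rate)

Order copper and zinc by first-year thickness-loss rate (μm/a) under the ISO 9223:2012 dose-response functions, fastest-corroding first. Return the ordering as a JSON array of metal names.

copper: temperature factor f = +0.126·(-23.9) = -3.0114
  Pd branch = 0.0053·Pd^0.26·e^(0.059·RH+f) = 0.02161 μm/a
  Cl⁻ term: 0.01025·498.6^0.27·exp(0.036·55+0.049·-13.9) = 0.201
  r_corr = 0.02161 + 0.201 = 0.2226 μm/a
zinc: T≤10 °C ⇒ hinge +0.038·(-13.9−10) = -0.9082
  Pd branch = 0.0129·Pd^0.44·e^(0.046·RH+f) = 0.4745 μm/a
  Cl⁻ term: 0.0175·498.6^0.57·exp(0.008·55+0.085·-13.9) = 0.2876
  sum: 0.4745 + 0.2876 → r_corr = 0.7621 μm/a
Ordering by μm/a: zinc (0.762) > copper (0.223)

["zinc", "copper"]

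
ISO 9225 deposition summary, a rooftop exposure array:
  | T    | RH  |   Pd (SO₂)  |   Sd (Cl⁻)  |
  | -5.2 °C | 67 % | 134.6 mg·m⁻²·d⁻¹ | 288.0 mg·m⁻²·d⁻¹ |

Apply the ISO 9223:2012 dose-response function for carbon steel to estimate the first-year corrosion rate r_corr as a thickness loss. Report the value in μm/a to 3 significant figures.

carbon steel: f(T) = +0.150·(T−10) [T≤10 °C] = -2.2800
  SO₂ term: 1.77·134.6^0.52·exp(0.02·67-2.2800) = 8.848
  Cl⁻ term: 0.102·288.0^0.62·exp(0.033·67+0.04·-5.2) = 25.31
  sum: 8.848 + 25.31 → r_corr = 34.16 μm/a

r_corr = 34.2 μm/a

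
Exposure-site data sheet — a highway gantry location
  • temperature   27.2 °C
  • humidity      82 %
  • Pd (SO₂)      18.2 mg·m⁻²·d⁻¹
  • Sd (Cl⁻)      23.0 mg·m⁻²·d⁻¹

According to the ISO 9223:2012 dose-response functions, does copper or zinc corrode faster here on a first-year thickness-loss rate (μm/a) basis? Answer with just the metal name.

zinc

copper: temperature factor f = -0.080·(17.2) = -1.3760
  SO₂ term: 0.0053·18.2^0.26·exp(0.059·82-1.3760) = 0.3593
  Sd branch = 0.01025·Sd^0.27·e^(0.036·RH+0.049·T) = 1.735 μm/a
  r_corr = 0.3593 + 1.735 = 2.094 μm/a
zinc: f(T) = -0.071·(T−10) [T>10 °C] = -1.2212
  SO₂ term: 0.0129·18.2^0.44·exp(0.046·82-1.2212) = 0.5927
  Cl⁻ term: 0.0175·23.0^0.57·exp(0.008·82+0.085·27.2) = 2.033
  r_corr = 0.5927 + 2.033 = 2.626 μm/a
Ordering by μm/a: zinc (2.63) > copper (2.09)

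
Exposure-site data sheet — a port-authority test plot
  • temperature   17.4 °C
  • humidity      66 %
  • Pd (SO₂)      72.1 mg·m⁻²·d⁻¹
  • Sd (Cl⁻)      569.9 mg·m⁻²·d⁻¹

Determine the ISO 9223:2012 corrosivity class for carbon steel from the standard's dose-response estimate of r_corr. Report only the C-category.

carbon steel: temperature factor f = -0.054·(7.4) = -0.3996
  Pd branch = 1.77·Pd^0.52·e^(0.02·RH+f) = 41.1 μm/a
  Cl⁻ term: 0.102·569.9^0.62·exp(0.033·66+0.04·17.4) = 92.33
  r_corr = 41.1 + 92.33 = 133.4 μm/a
Category bounds: 80…200 μm/a bracket r_corr ⇒ C5

C5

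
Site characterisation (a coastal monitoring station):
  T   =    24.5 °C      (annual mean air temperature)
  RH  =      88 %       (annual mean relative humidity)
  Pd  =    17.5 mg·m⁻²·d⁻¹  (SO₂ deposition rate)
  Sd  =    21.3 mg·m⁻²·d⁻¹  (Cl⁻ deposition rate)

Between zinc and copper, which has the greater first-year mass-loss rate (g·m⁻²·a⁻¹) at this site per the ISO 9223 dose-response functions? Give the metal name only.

zinc: temperature factor f = -0.071·(14.5) = -1.0295
  sulphur-dioxide contribution → 0.9299 μm/a
  chloride contribution → 1.623 μm/a
  total first-year rate 2.553 μm/a
  mass loss = 2.553 μm/a × 7.14 g/cm³ = 18.23 g·m⁻²·a⁻¹
copper: T>10 °C ⇒ hinge -0.080·(24.5−10) = -1.1600
  sulphur-dioxide contribution → 0.6288 μm/a
  chloride contribution → 1.848 μm/a
  total first-year rate 2.476 μm/a
  mass loss = 2.476 μm/a × 8.96 g/cm³ = 22.19 g·m⁻²·a⁻¹
Ordering by g·m⁻²·a⁻¹: copper (22.2) > zinc (18.2)

copper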